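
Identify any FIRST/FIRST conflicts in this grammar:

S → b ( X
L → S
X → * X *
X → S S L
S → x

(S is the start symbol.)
No FIRST/FIRST conflicts.

A FIRST/FIRST conflict occurs when two productions N → α and N → β for the same non-terminal have FIRST(α) ∩ FIRST(β) ≠ ∅ (with ε ∈ FIRST of a nullable right-hand side, so two nullable alternatives also conflict).

FIRST sets of the non-terminals at (or reachable through a nullable prefix from) the front of some alternative:
  FIRST(S) = { 'b', 'x' }

Productions for S:
  S → b ( X: FIRST = { 'b' }
  S → x: FIRST = { 'x' }
Productions for X:
  X → * X *: FIRST = { '*' }
  X → S S L: FIRST = { 'b', 'x' }
L has only one production, so no FIRST/FIRST conflict is possible there.

All alternatives of each non-terminal have pairwise disjoint FIRST sets.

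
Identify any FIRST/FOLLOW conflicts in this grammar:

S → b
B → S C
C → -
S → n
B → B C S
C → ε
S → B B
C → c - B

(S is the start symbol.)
Yes. C → '-' with FOLLOW(C) on { '-' }; C → c '-' B with FOLLOW(C) on { 'c' }

Nullable non-terminals: C.

C: nullable alternative(s) C → ε; FOLLOW(C) = { $, '-', 'b', 'c', 'n' }
  C → -: FIRST \ {ε} = { '-' } — overlaps FOLLOW(C) on { '-' }: CONFLICT
  C → ε: FIRST \ {ε} = { } — this is the only nullable alternative, skip
  C → c - B: FIRST \ {ε} = { 'c' } — overlaps FOLLOW(C) on { 'c' }: CONFLICT

B, S have no nullable alternative, so no FIRST/FOLLOW check is needed there.

So the grammar has 2 FIRST/FOLLOW conflicts (marked CONFLICT above).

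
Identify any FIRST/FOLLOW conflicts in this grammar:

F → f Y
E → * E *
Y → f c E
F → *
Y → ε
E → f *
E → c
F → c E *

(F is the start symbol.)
No FIRST/FOLLOW conflicts.

A FIRST/FOLLOW conflict occurs when a non-terminal N has a nullable alternative N → β (β ⇒* ε) and another alternative N → α with FIRST(α) ∩ FOLLOW(N) ≠ ∅: on such a lookahead the parser cannot decide between expanding α and letting N vanish via β.

Nullable non-terminals: Y.

Y: nullable alternative(s) Y → ε; FOLLOW(Y) = { $ }
  Y → f c E: FIRST \ {ε} = { 'f' } — disjoint from FOLLOW(Y)
  Y → ε: FIRST \ {ε} = { } — this is the only nullable alternative, skip

E, F have no nullable alternative, so no FIRST/FOLLOW check is needed there.

No FIRST/FOLLOW conflicts found.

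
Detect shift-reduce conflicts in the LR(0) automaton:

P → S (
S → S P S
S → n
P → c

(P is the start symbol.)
Yes — I7: [S → S P S .] vs [P → . c]

Augment with P' → P and build the canonical LR(0) collection (I0 = CLOSURE({[P' → . P]}), then GOTO on every symbol after a dot until no new states appear). It has 8 states:
  I0: { [P → . S (], [P → . c], [P' → . P], [S → . S P S], [S → . n] }  — shift
  I1: { [P' → P .] }  — accept
  I2: { [P → . S (], [P → . c], [P → S . (], [S → . S P S], [S → . n], [S → S . P S] }  — shift
  I3: { [P → c .] }  — reduce
  I4: { [S → n .] }  — reduce
  I5: { [P → S ( .] }  — reduce
  I6: { [S → . S P S], [S → . n], [S → S P . S] }  — shift
  I7: { [P → . S (], [P → . c], [S → . S P S], [S → . n], [S → S . P S], [S → S P S .] }  — shift, reduce

I7 contains reduce item [S → S P S .] and shift items [P → . c], [S → . n] — shift-reduce conflict.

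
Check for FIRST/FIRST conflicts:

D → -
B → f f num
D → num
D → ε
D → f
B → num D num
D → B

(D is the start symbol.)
Yes. D → num / D → B on { 'num' }; D → f / D → B on { 'f' }

A FIRST/FIRST conflict occurs when two productions N → α and N → β for the same non-terminal have FIRST(α) ∩ FIRST(β) ≠ ∅ (with ε ∈ FIRST of a nullable right-hand side, so two nullable alternatives also conflict).

FIRST sets of the non-terminals at (or reachable through a nullable prefix from) the front of some alternative:
  FIRST(B) = { 'f', 'num' }

Productions for D:
  D → -: FIRST = { '-' }
  D → num: FIRST = { 'num' }
  D → ε: FIRST = { ε }
  D → f: FIRST = { 'f' }
  D → B: FIRST = { 'f', 'num' }
Productions for B:
  B → f f num: FIRST = { 'f' }
  B → num D num: FIRST = { 'num' }

Conflict for D: D → num and D → B
  Overlap: { 'num' }
Conflict for D: D → f and D → B
  Overlap: { 'f' }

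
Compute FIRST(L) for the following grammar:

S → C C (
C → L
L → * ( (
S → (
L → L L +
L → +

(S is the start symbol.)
{ '*', '+' }

From L → * ( (:
  - '*' is a terminal: add '*' and stop
From L → L L +:
  - L is the symbol being defined: contributes nothing new
    L is not nullable, so stop
From L → +:
  - '+' is a terminal: add '+' and stop

Collecting: FIRST(L) = { '*', '+' }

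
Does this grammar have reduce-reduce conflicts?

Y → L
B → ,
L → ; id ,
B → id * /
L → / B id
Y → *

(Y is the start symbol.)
No reduce-reduce conflicts

A reduce-reduce conflict occurs when an LR(0) state has two complete items [A → α .] and [B → β .] — both call for a reduction, and with no lookahead the parser cannot choose between them.

Augment with Y' → Y and build the canonical LR(0) collection (I0 = CLOSURE({[Y' → . Y]}), then GOTO on every symbol after a dot until no new states appear). It has 14 states:
  I0: { [L → . / B id], [L → . ; id ,], [Y → . *], [Y → . L], [Y' → . Y] }  — shift
  I1: { [Y → * .] }  — reduce
  I2: { [B → . ,], [B → . id * /], [L → / . B id] }  — shift
  I3: { [L → ; . id ,] }  — shift
  I4: { [Y → L .] }  — reduce
  I5: { [Y' → Y .] }  — accept
  I6: { [L → ; id . ,] }  — shift
  I7: { [L → ; id , .] }  — reduce
  I8: { [B → , .] }  — reduce
  I9: { [L → / B . id] }  — shift
  I10: { [B → id . * /] }  — shift
  I11: { [B → id * . /] }  — shift
  I12: { [B → id * / .] }  — reduce
  I13: { [L → / B id .] }  — reduce

No state contains more than one complete item.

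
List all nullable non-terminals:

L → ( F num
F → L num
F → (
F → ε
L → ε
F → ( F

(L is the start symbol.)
{ 'F', 'L' }

A non-terminal is nullable if it can derive ε (the empty string): either it has an ε-production, or it has a production whose right-hand side consists entirely of nullable non-terminals.

ε-productions: F → ε, L → ε
So F, L are immediately nullable.
Every non-terminal is now nullable.
Nullable = { 'F', 'L' }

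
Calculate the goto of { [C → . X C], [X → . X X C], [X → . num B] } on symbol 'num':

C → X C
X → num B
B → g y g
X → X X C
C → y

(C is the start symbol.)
GOTO(I, 'num') = CLOSURE({ [A → αX.β] : [A → α.Xβ] ∈ I, X = 'num' })

Items with dot before 'num', with the dot advanced:
  [X → . num B] → [X → num . B]
Closure of the advanced items:
  [X → num . B] has the dot before B: add [B → . g y g]

GOTO = { [B → . g y g], [X → num . B] }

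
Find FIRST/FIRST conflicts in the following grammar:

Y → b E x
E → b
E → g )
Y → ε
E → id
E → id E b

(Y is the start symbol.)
A FIRST/FIRST conflict occurs when two productions N → α and N → β for the same non-terminal have FIRST(α) ∩ FIRST(β) ≠ ∅ (with ε ∈ FIRST of a nullable right-hand side, so two nullable alternatives also conflict).

Productions for Y:
  Y → b E x: FIRST = { 'b' }
  Y → ε: FIRST = { ε }
Productions for E:
  E → b: FIRST = { 'b' }
  E → g ): FIRST = { 'g' }
  E → id: FIRST = { 'id' }
  E → id E b: FIRST = { 'id' }

Conflict for E: E → id and E → id E b
  Overlap: { 'id' }

Answer: Yes. E → id / E → id E b on { 'id' }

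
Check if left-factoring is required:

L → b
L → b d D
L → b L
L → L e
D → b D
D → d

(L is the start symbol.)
Left-factoring is needed when two productions for the same non-terminal
share a common prefix on the right-hand side.

Productions for L:
  L → b
  L → b d D
  L → b L
  L → L e
Productions for D:
  D → b D
  D → d

Found common prefix 'b' in productions for L

Answer: Yes, L has productions with common prefix 'b'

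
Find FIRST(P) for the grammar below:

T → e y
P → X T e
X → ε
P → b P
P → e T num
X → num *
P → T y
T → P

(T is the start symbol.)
{ 'b', 'e', 'num' }

FIRST sets of the other non-terminals involved (by the same procedure, iterated to a fixed point):
  FIRST(X) = { 'num', ε }
  FIRST(T) = { 'b', 'e', 'num' }

From P → X T e:
  - X is a non-terminal: add FIRST(X) \ {ε} = { 'num' }
    X is nullable, so continue to the next symbol
  - T is a non-terminal: add FIRST(T) \ {ε} = { 'b', 'e', 'num' }
    T is not nullable, so stop
From P → b P:
  - b is a terminal: add 'b' and stop
From P → e T num:
  - e is a terminal: add 'e' and stop
From P → T y:
  - T is a non-terminal: add FIRST(T) \ {ε} = { 'b', 'e', 'num' }
    T is not nullable, so stop

Collecting: FIRST(P) = { 'b', 'e', 'num' }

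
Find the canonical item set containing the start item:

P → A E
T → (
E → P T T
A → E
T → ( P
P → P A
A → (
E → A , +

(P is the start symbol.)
{ [A → . (], [A → . E], [E → . A , +], [E → . P T T], [P → . A E], [P → . P A], [P' → . P] }

First, augment the grammar with P' → P
I₀ = CLOSURE({ [P' → . P] }):
  [P' → . P] has the dot before P: add [P → . A E], [P → . P A]
  [P → . A E] has the dot before A: add [A → . E], [A → . (]
  [A → . E] has the dot before E: add [E → . P T T], [E → . A , +]
No further items can be added.

I₀ = { [A → . (], [A → . E], [E → . A , +], [E → . P T T], [P → . A E], [P → . P A], [P' → . P] }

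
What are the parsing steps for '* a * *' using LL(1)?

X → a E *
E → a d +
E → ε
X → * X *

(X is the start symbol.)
LL(1) parsing maintains a stack (initially the start symbol over $) and the input. At each step: if the stack top is a terminal, match it against the current input token; if it is a non-terminal N, replace it with the RHS of M[N, lookahead] (the unique production whose predict set contains the lookahead).

Stack is shown with the top on the left.

Stack      Input      Action
----------------------------
X $        * a * * $  output X → * X *
* X * $    * a * * $  match '*'
X * $      a * * $    output X → a E *
a E * * $  a * * $    match 'a'
E * * $    * * $      output E → ε
* * $      * * $      match '*'
* $        * $        match '*'
$          $          accept

The string is accepted.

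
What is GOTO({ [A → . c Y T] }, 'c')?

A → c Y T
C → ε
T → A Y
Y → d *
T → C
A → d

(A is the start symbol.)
GOTO(I, 'c') = CLOSURE({ [A → αX.β] : [A → α.Xβ] ∈ I, X = 'c' })

Items with dot before 'c', with the dot advanced:
  [A → . c Y T] → [A → c . Y T]
Closure of the advanced items:
  [A → c . Y T] has the dot before Y: add [Y → . d *]

GOTO = { [A → c . Y T], [Y → . d *] }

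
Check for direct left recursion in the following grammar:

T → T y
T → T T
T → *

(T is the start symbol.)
Yes, T is left-recursive

T → T y: LEFT RECURSIVE (starts with T)
T → T T: LEFT RECURSIVE (starts with T)
T → *: starts with '*'

The grammar has direct left recursion on: T.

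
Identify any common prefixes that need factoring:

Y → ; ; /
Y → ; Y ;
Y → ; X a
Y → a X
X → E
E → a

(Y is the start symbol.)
Yes, Y has productions with common prefix ';'

Left-factoring is needed when two productions for the same non-terminal
share a common prefix on the right-hand side.

Productions for Y:
  Y → ; ; /
  Y → ; Y ;
  Y → ; X a
  Y → a X

Found common prefix ';' in productions for Y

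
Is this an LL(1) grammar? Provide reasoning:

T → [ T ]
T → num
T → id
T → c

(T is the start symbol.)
Yes, the grammar is LL(1).

For T:
  PREDICT(T → '[' T ']') = { '[' }
  PREDICT(T → num) = { 'num' }
  PREDICT(T → id) = { 'id' }
  PREDICT(T → c) = { 'c' }

All predict sets are disjoint. The grammar IS LL(1).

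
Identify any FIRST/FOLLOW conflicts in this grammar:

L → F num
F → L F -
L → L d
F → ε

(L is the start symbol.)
Yes. F → L F '-' with FOLLOW(F) on { 'num' }

Nullable non-terminals: F.
FIRST sets used below: FIRST(L) = { 'num' }

F: nullable alternative(s) F → ε; FOLLOW(F) = { '-', 'num' }
  F → L F -: FIRST \ {ε} = { 'num' } — overlaps FOLLOW(F) on { 'num' }: CONFLICT
  F → ε: FIRST \ {ε} = { } — this is the only nullable alternative, skip

L has no nullable alternative, so no FIRST/FOLLOW check is needed there.

So the grammar has 1 FIRST/FOLLOW conflict (marked CONFLICT above).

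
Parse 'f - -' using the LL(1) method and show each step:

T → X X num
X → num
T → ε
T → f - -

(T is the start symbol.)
LL(1) parsing maintains a stack (initially the start symbol over $) and the input. At each step: if the stack top is a terminal, match it against the current input token; if it is a non-terminal N, replace it with the RHS of M[N, lookahead] (the unique production whose predict set contains the lookahead).

Stack is shown with the top on the left.

Stack    Input    Action
------------------------
T $      f - - $  output T → f - -
f - - $  f - - $  match 'f'
- - $    - - $    match '-'
- $      - $      match '-'
$        $        accept

The string is accepted.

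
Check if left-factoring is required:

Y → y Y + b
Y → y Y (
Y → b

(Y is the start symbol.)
Left-factoring is needed when two productions for the same non-terminal
share a common prefix on the right-hand side.

Productions for Y:
  Y → y Y + b
  Y → y Y (
  Y → b

Found common prefix 'y Y' in productions for Y

Answer: Yes, Y has productions with common prefix 'y Y'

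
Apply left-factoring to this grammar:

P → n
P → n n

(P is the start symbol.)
Left-factoring transforms A → αβ₁ | αβ₂ into A → αA' and A' → β₁ | β₂
(α is the longest common prefix among the alternatives). Repeat until
no nonterminal has two alternatives with a common prefix.

Round 1: P has alternatives sharing prefix 'n'. Introduce P': P → n P'
  Add: P' → ε
  Add: P' → n

No remaining common prefixes — done.

Resulting grammar:
P → n P'
P' → ε
P' → n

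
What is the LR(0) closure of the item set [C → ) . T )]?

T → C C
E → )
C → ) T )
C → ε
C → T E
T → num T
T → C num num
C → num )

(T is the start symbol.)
{ [C → ) . T )], [C → . ) T )], [C → . T E], [C → . num )], [C → .], [T → . C C], [T → . C num num], [T → . num T] }

To compute CLOSURE, for each item [A → α.Bβ] where B is a non-terminal, add [B → .γ] for all productions B → γ; repeat for the newly added items until nothing changes.

Start with: [C → ) . T )]
  [C → ) . T )] has the dot before T: add [T → . C C], [T → . num T], [T → . C num num]
  [T → . C C] has the dot before C: add [C → . ) T )], [C → .], [C → . T E], [C → . num )]
No further items can be added.

CLOSURE = { [C → ) . T )], [C → . ) T )], [C → . T E], [C → . num )], [C → .], [T → . C C], [T → . C num num], [T → . num T] }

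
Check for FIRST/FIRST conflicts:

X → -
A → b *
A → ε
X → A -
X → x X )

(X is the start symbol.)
A FIRST/FIRST conflict occurs when two productions N → α and N → β for the same non-terminal have FIRST(α) ∩ FIRST(β) ≠ ∅ (with ε ∈ FIRST of a nullable right-hand side, so two nullable alternatives also conflict).

FIRST sets of the non-terminals at (or reachable through a nullable prefix from) the front of some alternative:
  FIRST(A) = { 'b', ε }

Productions for X:
  X → -: FIRST = { '-' }
  X → A -: FIRST = { '-', 'b' }
  X → x X ): FIRST = { 'x' }
Productions for A:
  A → b *: FIRST = { 'b' }
  A → ε: FIRST = { ε }

Conflict for X: X → - and X → A -
  Overlap: { '-' }

Answer: Yes. X → '-' / X → A '-' on { '-' }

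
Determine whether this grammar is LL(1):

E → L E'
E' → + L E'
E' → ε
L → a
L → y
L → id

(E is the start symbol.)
Relevant sets:
  FOLLOW(E') = { $ }

For E':
  PREDICT(E' → '+' L E') = { '+' }
  PREDICT(E' → ε) = { $ }
For L:
  PREDICT(L → a) = { 'a' }
  PREDICT(L → y) = { 'y' }
  PREDICT(L → id) = { 'id' }
E has a single production, so nothing to check there.

All predict sets are disjoint. The grammar IS LL(1).

Answer: Yes, the grammar is LL(1).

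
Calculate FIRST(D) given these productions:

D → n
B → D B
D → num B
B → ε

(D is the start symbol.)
{ 'n', 'num' }

To compute FIRST(D), examine every production with D on the left-hand side, reading each right-hand side left to right until a non-nullable symbol is reached.

From D → n:
  - n is a terminal: add 'n' and stop
From D → num B:
  - num is a terminal: add 'num' and stop

Collecting: FIRST(D) = { 'n', 'num' }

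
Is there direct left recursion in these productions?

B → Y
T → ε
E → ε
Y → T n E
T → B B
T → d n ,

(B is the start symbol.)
No direct left recursion

B → Y: starts with Y
T → ε: starts with ε
E → ε: starts with ε
Y → T n E: starts with T
T → B B: starts with B
T → d n ,: starts with d

No direct left recursion found.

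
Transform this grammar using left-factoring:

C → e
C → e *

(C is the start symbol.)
C → e C'
C' → ε
C' → *

Left-factoring transforms A → αβ₁ | αβ₂ into A → αA' and A' → β₁ | β₂
(α is the longest common prefix among the alternatives). Repeat until
no nonterminal has two alternatives with a common prefix.

Round 1: C has alternatives sharing prefix 'e'. Introduce C': C → e C'
  Add: C' → ε
  Add: C' → *

No remaining common prefixes — done.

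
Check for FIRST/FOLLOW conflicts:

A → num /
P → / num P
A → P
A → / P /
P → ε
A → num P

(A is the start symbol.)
Nullable non-terminals: A, P.
FIRST sets used below: FIRST(P) = { '/', ε }

A: nullable alternative(s) A → P; FOLLOW(A) = { $ }
  A → num /: FIRST \ {ε} = { 'num' } — disjoint from FOLLOW(A)
  A → P: FIRST \ {ε} = { '/' } — this is the only nullable alternative, skip
  A → / P /: FIRST \ {ε} = { '/' } — disjoint from FOLLOW(A)
  A → num P: FIRST \ {ε} = { 'num' } — disjoint from FOLLOW(A)

P: nullable alternative(s) P → ε; FOLLOW(P) = { $, '/' }
  P → / num P: FIRST \ {ε} = { '/' } — overlaps FOLLOW(P) on { '/' }: CONFLICT
  P → ε: FIRST \ {ε} = { } — this is the only nullable alternative, skip

So the grammar has 1 FIRST/FOLLOW conflict (marked CONFLICT above).

Answer: Yes. P → '/' num P with FOLLOW(P) on { '/' }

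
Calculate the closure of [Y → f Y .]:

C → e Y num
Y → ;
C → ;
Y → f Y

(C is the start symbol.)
{ [Y → f Y .] }

Start with: [Y → f Y .]
The dot is at the end, so nothing is added.

CLOSURE = { [Y → f Y .] }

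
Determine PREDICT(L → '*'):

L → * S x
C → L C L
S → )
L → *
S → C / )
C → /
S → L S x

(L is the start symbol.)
{ '*' }

PREDICT(L → '*') = (FIRST(RHS) \ {ε}) ∪ (FOLLOW(L) if ε ∈ FIRST(RHS), i.e. RHS ⇒* ε)
FIRST('*') = { '*' }
ε ∉ FIRST('*'), so FOLLOW(L) is not added.
PREDICT(L → '*') = { '*' }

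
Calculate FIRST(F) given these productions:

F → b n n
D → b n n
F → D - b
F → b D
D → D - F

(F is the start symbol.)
To compute FIRST(F), examine every production with F on the left-hand side, reading each right-hand side left to right until a non-nullable symbol is reached.

FIRST sets of the other non-terminals involved (by the same procedure, iterated to a fixed point):
  FIRST(D) = { 'b' }

From F → b n n:
  - b is a terminal: add 'b' and stop
From F → D - b:
  - D is a non-terminal: add FIRST(D) \ {ε} = { 'b' }
    D is not nullable, so stop
From F → b D:
  - b is a terminal: add 'b' and stop

Collecting: FIRST(F) = { 'b' }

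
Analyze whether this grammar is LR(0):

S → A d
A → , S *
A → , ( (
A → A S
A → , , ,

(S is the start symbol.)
No. Shift-reduce conflict between [A → , , , .] and [A → . , ( (]

A grammar is LR(0) if no state in the canonical LR(0) collection has:
  - both a shift item (dot before a terminal) and a complete item (shift-reduce conflict), or
  - two or more complete items (reduce-reduce conflict; the accept item [S' → S .] counts as a complete item here).

Augment with S' → S and build the canonical LR(0) collection (I0 = CLOSURE({[S' → . S]}), then GOTO on every symbol after a dot until no new states appear). It has 12 states:
  I0: { [A → . , ( (], [A → . , , ,], [A → . , S *], [A → . A S], [S → . A d], [S' → . S] }  — shift
  I1: { [A → , . ( (], [A → , . , ,], [A → , . S *], [A → . , ( (], [A → . , , ,], [A → . , S *], [A → . A S], [S → . A d] }  — shift
  I2: { [A → . , ( (], [A → . , , ,], [A → . , S *], [A → . A S], [A → A . S], [S → . A d], [S → A . d] }  — shift
  I3: { [S' → S .] }  — accept
  I4: { [A → A S .] }  — reduce
  I5: { [S → A d .] }  — reduce
  I6: { [A → , ( . (] }  — shift
  I7: { [A → , , . ,], [A → , . ( (], [A → , . , ,], [A → , . S *], [A → . , ( (], [A → . , , ,], [A → . , S *], [A → . A S], [S → . A d] }  — shift
  I8: { [A → , S . *] }  — shift
  I9: { [A → , S * .] }  — reduce
  I10: { [A → , , , .], [A → , , . ,], [A → , . ( (], [A → , . , ,], [A → , . S *], [A → . , ( (], [A → . , , ,], [A → . , S *], [A → . A S], [S → . A d] }  — shift, reduce
  I11: { [A → , ( ( .] }  — reduce

Conflict in state I10:
  Shift-reduce conflict between [A → , , , .] and [A → . , ( (]
So the grammar is NOT LR(0).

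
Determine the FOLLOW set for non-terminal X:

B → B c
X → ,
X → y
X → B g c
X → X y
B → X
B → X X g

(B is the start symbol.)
In X → X y: X is followed by y, add FIRST(y) \ {ε} = { 'y' }
In B → X: X is at the end, add FOLLOW(B)
In B → X X g: X is followed by X g, add FIRST(X g) \ {ε} = { ',', 'y' }
In B → X X g: X is followed by g, add FIRST(g) \ {ε} = { 'g' }

The FOLLOW sets referred to above (computed the same way, to a fixed point):
  FOLLOW(B) = { $, 'c', 'g' }

Taking the union: FOLLOW(X) = { $, ',', 'c', 'g', 'y' }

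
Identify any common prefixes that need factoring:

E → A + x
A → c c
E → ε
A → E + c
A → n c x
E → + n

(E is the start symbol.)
No, left-factoring is not needed

Left-factoring is needed when two productions for the same non-terminal
share a common prefix on the right-hand side.

Productions for E:
  E → A + x
  E → ε
  E → + n
Productions for A:
  A → c c
  A → E + c
  A → n c x

No common prefixes found.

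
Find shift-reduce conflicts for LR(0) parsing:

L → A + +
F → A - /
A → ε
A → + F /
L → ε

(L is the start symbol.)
A shift-reduce conflict occurs when an LR(0) state has both:
  - a complete (reduce) item [A → α .] (dot at the end), and
  - a shift item [B → β . c γ] (dot before a terminal).

Augment with L' → L and build the canonical LR(0) collection (I0 = CLOSURE({[L' → . L]}), then GOTO on every symbol after a dot until no new states appear). It has 11 states:
  I0: { [A → . + F /], [A → .], [L → . A + +], [L → .], [L' → . L] }  — shift, 2 reduces
  I1: { [A → + . F /], [A → . + F /], [A → .], [F → . A - /] }  — shift, reduce
  I2: { [L → A . + +] }  — shift
  I3: { [L' → L .] }  — accept
  I4: { [L → A + . +] }  — shift
  I5: { [L → A + + .] }  — reduce
  I6: { [F → A . - /] }  — shift
  I7: { [A → + F . /] }  — shift
  I8: { [A → + F / .] }  — reduce
  I9: { [F → A - . /] }  — shift
  I10: { [F → A - / .] }  — reduce

I0 contains reduce items [A → .], [L → .] and shift item [A → . + F /] — shift-reduce conflict.
I1 contains reduce item [A → .] and shift item [A → . + F /] — shift-reduce conflict.

Answer: Yes — I0: [A → .] vs [A → . + F /]; I1: [A → .] vs [A → . + F /]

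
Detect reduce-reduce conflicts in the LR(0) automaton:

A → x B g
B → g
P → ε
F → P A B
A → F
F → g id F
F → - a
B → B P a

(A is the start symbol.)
Yes — I15: [F → P A B .] vs [P → .]

A reduce-reduce conflict occurs when an LR(0) state has two complete items [A → α .] and [B → β .] — both call for a reduction, and with no lookahead the parser cannot choose between them.

Augment with A' → A and build the canonical LR(0) collection (I0 = CLOSURE({[A' → . A]}), then GOTO on every symbol after a dot until no new states appear). It has 17 states:
  I0: { [A → . F], [A → . x B g], [A' → . A], [F → . - a], [F → . P A B], [F → . g id F], [P → .] }  — shift, reduce
  I1: { [F → - . a] }  — shift
  I2: { [A' → A .] }  — accept
  I3: { [A → F .] }  — reduce
  I4: { [A → . F], [A → . x B g], [F → . - a], [F → . P A B], [F → . g id F], [F → P . A B], [P → .] }  — shift, reduce
  I5: { [F → g . id F] }  — shift
  I6: { [A → x . B g], [B → . B P a], [B → . g] }  — shift
  I7: { [A → x B . g], [B → B . P a], [P → .] }  — shift, reduce
  I8: { [B → g .] }  — reduce
  I9: { [B → B P . a] }  — shift
  I10: { [A → x B g .] }  — reduce
  I11: { [B → B P a .] }  — reduce
  I12: { [F → . - a], [F → . P A B], [F → . g id F], [F → g id . F], [P → .] }  — shift, reduce
  I13: { [F → g id F .] }  — reduce
  I14: { [B → . B P a], [B → . g], [F → P A . B] }  — shift
  I15: { [B → B . P a], [F → P A B .], [P → .] }  — 2 reduces
  I16: { [F → - a .] }  — reduce

I15 contains complete items [F → P A B .], [P → .] — reduce-reduce conflict.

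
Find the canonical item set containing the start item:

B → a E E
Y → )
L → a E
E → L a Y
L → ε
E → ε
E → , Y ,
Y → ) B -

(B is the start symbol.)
First, augment the grammar with B' → B
I₀ = CLOSURE({ [B' → . B] }):
  [B' → . B] has the dot before B: add [B → . a E E]
No further items can be added.

I₀ = { [B → . a E E], [B' → . B] }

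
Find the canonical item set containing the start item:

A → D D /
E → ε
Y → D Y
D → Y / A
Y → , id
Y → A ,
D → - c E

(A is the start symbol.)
{ [A → . D D /], [A' → . A], [D → . - c E], [D → . Y / A], [Y → . , id], [Y → . A ,], [Y → . D Y] }

First, augment the grammar with A' → A
I₀ = CLOSURE({ [A' → . A] }):
  [A' → . A] has the dot before A: add [A → . D D /]
  [A → . D D /] has the dot before D: add [D → . Y / A], [D → . - c E]
  [D → . Y / A] has the dot before Y: add [Y → . D Y], [Y → . , id], [Y → . A ,]
No further items can be added.

I₀ = { [A → . D D /], [A' → . A], [D → . - c E], [D → . Y / A], [Y → . , id], [Y → . A ,], [Y → . D Y] }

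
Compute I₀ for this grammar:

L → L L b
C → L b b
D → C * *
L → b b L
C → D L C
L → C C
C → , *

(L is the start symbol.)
{ [C → . , *], [C → . D L C], [C → . L b b], [D → . C * *], [L → . C C], [L → . L L b], [L → . b b L], [L' → . L] }

First, augment the grammar with L' → L
I₀ = CLOSURE({ [L' → . L] }):
  [L' → . L] has the dot before L: add [L → . L L b], [L → . b b L], [L → . C C]
  [L → . C C] has the dot before C: add [C → . L b b], [C → . D L C], [C → . , *]
  [C → . D L C] has the dot before D: add [D → . C * *]
No further items can be added.

I₀ = { [C → . , *], [C → . D L C], [C → . L b b], [D → . C * *], [L → . C C], [L → . L L b], [L → . b b L], [L' → . L] }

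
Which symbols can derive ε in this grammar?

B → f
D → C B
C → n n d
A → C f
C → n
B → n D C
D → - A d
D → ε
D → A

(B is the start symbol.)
A non-terminal is nullable if it can derive ε (the empty string): either it has an ε-production, or it has a production whose right-hand side consists entirely of nullable non-terminals.

ε-productions: D → ε
So D is immediately nullable.
No further non-terminal can be added: every production for the remaining non-terminals contains a terminal or a non-nullable non-terminal.
Nullable = { 'D' }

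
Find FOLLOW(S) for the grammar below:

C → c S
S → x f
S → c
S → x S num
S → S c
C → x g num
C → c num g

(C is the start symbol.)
To compute FOLLOW(S), find every occurrence of S on a right-hand side N → α S β: add FIRST(β) \ {ε}, and if β is empty or nullable also add FOLLOW(N). Iterate to a fixed point.

In C → c S: S is at the end, add FOLLOW(C)
In S → x S num: S is followed by num, add FIRST(num) \ {ε} = { 'num' }
In S → S c: S is followed by c, add FIRST(c) \ {ε} = { 'c' }

The FOLLOW sets referred to above (computed the same way, to a fixed point):
  FOLLOW(C) = { $ }

Taking the union: FOLLOW(S) = { $, 'c', 'num' }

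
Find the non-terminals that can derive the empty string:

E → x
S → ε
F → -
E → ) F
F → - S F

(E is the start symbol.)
{ 'S' }

A non-terminal is nullable if it can derive ε (the empty string): either it has an ε-production, or it has a production whose right-hand side consists entirely of nullable non-terminals.

ε-productions: S → ε
So S is immediately nullable.
No further non-terminal can be added: every production for the remaining non-terminals contains a terminal or a non-nullable non-terminal.
Nullable = { 'S' }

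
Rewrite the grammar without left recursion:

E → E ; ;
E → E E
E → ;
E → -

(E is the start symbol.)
E → ; E'
E → - E'
E' → ; ; E'
E' → E E'
E' → ε

E is directly left-recursive. The standard transformation for
  A → A α₁ | ... | A α_m | β₁ | ... | β_n
is
  A  → β₁ A' | ... | β_n A'
  A' → α₁ A' | ... | α_m A' | ε

E → ; becomes E → ; E'
E → - becomes E → - E'
E → E ; ; becomes E' → ; ; E'
E → E E becomes E' → E E'
Add E' → ε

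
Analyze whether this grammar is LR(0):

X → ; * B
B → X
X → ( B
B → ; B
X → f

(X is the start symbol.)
Yes, the grammar is LR(0)

Augment with X' → X and build the canonical LR(0) collection (I0 = CLOSURE({[X' → . X]}), then GOTO on every symbol after a dot until no new states appear). It has 11 states:
  I0: { [X → . ( B], [X → . ; * B], [X → . f], [X' → . X] }  — shift
  I1: { [B → . ; B], [B → . X], [X → ( . B], [X → . ( B], [X → . ; * B], [X → . f] }  — shift
  I2: { [X → ; . * B] }  — shift
  I3: { [X' → X .] }  — accept
  I4: { [X → f .] }  — reduce
  I5: { [B → . ; B], [B → . X], [X → . ( B], [X → . ; * B], [X → . f], [X → ; * . B] }  — shift
  I6: { [B → . ; B], [B → . X], [B → ; . B], [X → . ( B], [X → . ; * B], [X → . f], [X → ; . * B] }  — shift
  I7: { [X → ; * B .] }  — reduce
  I8: { [B → X .] }  — reduce
  I9: { [B → ; B .] }  — reduce
  I10: { [X → ( B .] }  — reduce

Every state is either a pure shift/goto state or contains exactly one complete item and nothing to shift — no conflicts. The grammar is LR(0).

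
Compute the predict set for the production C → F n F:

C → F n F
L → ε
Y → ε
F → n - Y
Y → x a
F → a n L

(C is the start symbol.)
{ 'a', 'n' }

PREDICT(C → F n F) = (FIRST(RHS) \ {ε}) ∪ (FOLLOW(C) if ε ∈ FIRST(RHS), i.e. RHS ⇒* ε)
FIRST(F) = { 'a', 'n' }
FIRST(F n F) = { 'a', 'n' }
ε ∉ FIRST(F n F), so FOLLOW(C) is not added.
PREDICT(C → F n F) = { 'a', 'n' }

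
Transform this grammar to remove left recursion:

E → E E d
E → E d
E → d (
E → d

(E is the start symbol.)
E → d ( E'
E → d E'
E' → E d E'
E' → d E'
E' → ε

E is directly left-recursive. The standard transformation for
  A → A α₁ | ... | A α_m | β₁ | ... | β_n
is
  A  → β₁ A' | ... | β_n A'
  A' → α₁ A' | ... | α_m A' | ε

E → d ( becomes E → d ( E'
E → d becomes E → d E'
E → E E d becomes E' → E d E'
E → E d becomes E' → d E'
Add E' → ε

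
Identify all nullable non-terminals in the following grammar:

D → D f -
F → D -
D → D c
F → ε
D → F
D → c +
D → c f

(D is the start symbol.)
{ 'D', 'F' }

A non-terminal is nullable if it can derive ε (the empty string): either it has an ε-production, or it has a production whose right-hand side consists entirely of nullable non-terminals.

ε-productions: F → ε
So F is immediately nullable.
D → F: every symbol on the right is nullable, so D is nullable too.
Every non-terminal is now nullable.
Nullable = { 'D', 'F' }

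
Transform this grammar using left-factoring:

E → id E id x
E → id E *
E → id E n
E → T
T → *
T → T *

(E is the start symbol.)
Left-factoring transforms A → αβ₁ | αβ₂ into A → αA' and A' → β₁ | β₂
(α is the longest common prefix among the alternatives). Repeat until
no nonterminal has two alternatives with a common prefix.

Round 1: E has alternatives sharing prefix 'id E'. Introduce E': E → id E E'
  Add: E' → id x
  Add: E' → *
  Add: E' → n

No remaining common prefixes — done.

Resulting grammar:
E → id E E'
E' → id x
E' → *
E' → n
E → T
T → *
T → T *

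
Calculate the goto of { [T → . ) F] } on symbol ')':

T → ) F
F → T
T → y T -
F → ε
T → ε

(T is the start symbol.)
{ [F → . T], [F → .], [T → ) . F], [T → . ) F], [T → . y T -], [T → .] }

GOTO(I, ')') = CLOSURE({ [A → αX.β] : [A → α.Xβ] ∈ I, X = ')' })

Items with dot before ')', with the dot advanced:
  [T → . ) F] → [T → ) . F]
Closure of the advanced items:
  [T → ) . F] has the dot before F: add [F → . T], [F → .]
  [F → . T] has the dot before T: add [T → . ) F], [T → . y T -], [T → .]

GOTO = { [F → . T], [F → .], [T → ) . F], [T → . ) F], [T → . y T -], [T → .] }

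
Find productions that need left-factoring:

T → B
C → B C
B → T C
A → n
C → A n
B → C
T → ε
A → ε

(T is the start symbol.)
Left-factoring is needed when two productions for the same non-terminal
share a common prefix on the right-hand side.

Productions for T:
  T → B
  T → ε
Productions for C:
  C → B C
  C → A n
Productions for B:
  B → T C
  B → C
Productions for A:
  A → n
  A → ε

No common prefixes found.

Answer: No, left-factoring is not needed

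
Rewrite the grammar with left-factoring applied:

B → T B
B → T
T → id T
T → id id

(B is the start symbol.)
B → T B'
B' → B
B' → ε
T → id T'
T' → T
T' → id

Left-factoring transforms A → αβ₁ | αβ₂ into A → αA' and A' → β₁ | β₂
(α is the longest common prefix among the alternatives). Repeat until
no nonterminal has two alternatives with a common prefix.

Round 1: B has alternatives sharing prefix 'T'. Introduce B': B → T B'
  Add: B' → B
  Add: B' → ε

Round 2: T has alternatives sharing prefix 'id'. Introduce T': T → id T'
  Add: T' → T
  Add: T' → id

No remaining common prefixes — done.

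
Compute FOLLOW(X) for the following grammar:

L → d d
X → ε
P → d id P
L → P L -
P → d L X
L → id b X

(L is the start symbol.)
{ $, '-', 'd', 'id' }

In P → d L X: X is at the end, add FOLLOW(P)
In L → id b X: X is at the end, add FOLLOW(L)

The FOLLOW sets referred to above (computed the same way, to a fixed point):
  FOLLOW(P) = { 'd', 'id' }
  FOLLOW(L) = { $, '-', 'd', 'id' }

Taking the union: FOLLOW(X) = { $, '-', 'd', 'id' }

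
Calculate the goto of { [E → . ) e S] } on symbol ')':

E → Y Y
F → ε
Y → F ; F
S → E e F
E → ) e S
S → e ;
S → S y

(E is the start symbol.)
{ [E → ) . e S] }

GOTO(I, ')') = CLOSURE({ [A → αX.β] : [A → α.Xβ] ∈ I, X = ')' })

Items with dot before ')', with the dot advanced:
  [E → . ) e S] → [E → ) . e S]
Closure adds nothing (no advanced item has the dot before a non-terminal).

GOTO = { [E → ) . e S] }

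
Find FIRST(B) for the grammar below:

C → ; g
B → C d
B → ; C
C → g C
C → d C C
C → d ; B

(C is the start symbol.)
{ ';', 'd', 'g' }

FIRST sets of the other non-terminals involved (by the same procedure, iterated to a fixed point):
  FIRST(C) = { ';', 'd', 'g' }

From B → C d:
  - C is a non-terminal: add FIRST(C) \ {ε} = { ';', 'd', 'g' }
    C is not nullable, so stop
From B → ; C:
  - ';' is a terminal: add ';' and stop

Collecting: FIRST(B) = { ';', 'd', 'g' }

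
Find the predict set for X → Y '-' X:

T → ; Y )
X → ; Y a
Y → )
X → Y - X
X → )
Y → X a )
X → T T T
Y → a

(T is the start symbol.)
{ ')', ';', 'a' }

PREDICT(X → Y '-' X) = (FIRST(RHS) \ {ε}) ∪ (FOLLOW(X) if ε ∈ FIRST(RHS), i.e. RHS ⇒* ε)
FIRST(Y) = { ')', ';', 'a' }
FIRST(Y '-' X) = { ')', ';', 'a' }
ε ∉ FIRST(Y '-' X), so FOLLOW(X) is not added.
PREDICT(X → Y '-' X) = { ')', ';', 'a' }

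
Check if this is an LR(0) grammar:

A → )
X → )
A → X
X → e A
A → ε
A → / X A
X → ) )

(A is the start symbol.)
A grammar is LR(0) if no state in the canonical LR(0) collection has:
  - both a shift item (dot before a terminal) and a complete item (shift-reduce conflict), or
  - two or more complete items (reduce-reduce conflict; the accept item [A' → A .] counts as a complete item here).

Augment with A' → A and build the canonical LR(0) collection (I0 = CLOSURE({[A' → . A]}), then GOTO on every symbol after a dot until no new states appear). It has 11 states:
  I0: { [A → . )], [A → . / X A], [A → . X], [A → .], [A' → . A], [X → . ) )], [X → . )], [X → . e A] }  — shift, reduce
  I1: { [A → ) .], [X → ) . )], [X → ) .] }  — shift, 2 reduces
  I2: { [A → / . X A], [X → . ) )], [X → . )], [X → . e A] }  — shift
  I3: { [A' → A .] }  — accept
  I4: { [A → X .] }  — reduce
  I5: { [A → . )], [A → . / X A], [A → . X], [A → .], [X → . ) )], [X → . )], [X → . e A], [X → e . A] }  — shift, reduce
  I6: { [X → e A .] }  — reduce
  I7: { [X → ) . )], [X → ) .] }  — shift, reduce
  I8: { [A → . )], [A → . / X A], [A → . X], [A → .], [A → / X . A], [X → . ) )], [X → . )], [X → . e A] }  — shift, reduce
  I9: { [A → / X A .] }  — reduce
  I10: { [X → ) ) .] }  — reduce

Conflict in state I0:
  Shift-reduce conflict between [A → .] and [A → . )]
So the grammar is NOT LR(0).

Answer: No. Shift-reduce conflict between [A → .] and [A → . )]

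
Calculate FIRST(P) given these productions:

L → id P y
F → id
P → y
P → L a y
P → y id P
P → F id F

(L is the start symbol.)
{ 'id', 'y' }

FIRST sets of the other non-terminals involved (by the same procedure, iterated to a fixed point):
  FIRST(L) = { 'id' }
  FIRST(F) = { 'id' }

From P → y:
  - y is a terminal: add 'y' and stop
From P → L a y:
  - L is a non-terminal: add FIRST(L) \ {ε} = { 'id' }
    L is not nullable, so stop
From P → y id P:
  - y is a terminal: add 'y' and stop
From P → F id F:
  - F is a non-terminal: add FIRST(F) \ {ε} = { 'id' }
    F is not nullable, so stop

Collecting: FIRST(P) = { 'id', 'y' }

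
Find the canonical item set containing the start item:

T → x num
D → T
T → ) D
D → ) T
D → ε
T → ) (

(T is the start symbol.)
{ [T → . ) (], [T → . ) D], [T → . x num], [T' → . T] }

First, augment the grammar with T' → T
I₀ = CLOSURE({ [T' → . T] }):
  [T' → . T] has the dot before T: add [T → . x num], [T → . ) D], [T → . ) (]
No further items can be added.

I₀ = { [T → . ) (], [T → . ) D], [T → . x num], [T' → . T] }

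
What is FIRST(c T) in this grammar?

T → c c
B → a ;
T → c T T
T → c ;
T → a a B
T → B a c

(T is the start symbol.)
To compute FIRST(c T), process the symbols left to right:
Symbol c is a terminal. Add 'c' and stop.
FIRST(c T) = { 'c' }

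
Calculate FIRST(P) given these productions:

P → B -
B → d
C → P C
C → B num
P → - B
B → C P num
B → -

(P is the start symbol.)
FIRST sets of the other non-terminals involved (by the same procedure, iterated to a fixed point):
  FIRST(B) = { '-', 'd' }

From P → B -:
  - B is a non-terminal: add FIRST(B) \ {ε} = { '-', 'd' }
    B is not nullable, so stop
From P → - B:
  - '-' is a terminal: add '-' and stop

Collecting: FIRST(P) = { '-', 'd' }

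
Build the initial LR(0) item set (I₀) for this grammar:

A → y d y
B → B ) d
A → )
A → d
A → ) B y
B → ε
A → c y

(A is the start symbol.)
{ [A → . ) B y], [A → . )], [A → . c y], [A → . d], [A → . y d y], [A' → . A] }

First, augment the grammar with A' → A
I₀ = CLOSURE({ [A' → . A] }):
  [A' → . A] has the dot before A: add [A → . y d y], [A → . )], [A → . d], [A → . ) B y], [A → . c y]
No further items can be added.

I₀ = { [A → . ) B y], [A → . )], [A → . c y], [A → . d], [A → . y d y], [A' → . A] }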